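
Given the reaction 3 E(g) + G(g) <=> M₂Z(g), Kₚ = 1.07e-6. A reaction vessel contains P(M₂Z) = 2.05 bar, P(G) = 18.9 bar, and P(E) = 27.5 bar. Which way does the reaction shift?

Qₚ = P(M₂Z) / (P(E)³·P(G)) = (2.05) / ((27.5)³·(18.9)) = 5.22e-6
Qₚ = 5.22e-6 > Kₚ = 1.07e-6, so the reverse reaction proceeds.

reverse (toward reactants)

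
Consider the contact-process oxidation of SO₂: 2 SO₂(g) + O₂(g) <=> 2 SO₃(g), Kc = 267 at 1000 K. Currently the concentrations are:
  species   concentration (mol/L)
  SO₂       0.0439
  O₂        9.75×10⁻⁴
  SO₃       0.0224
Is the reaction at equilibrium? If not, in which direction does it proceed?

no net change (already at equilibrium)

Qc = [SO₃]² / ([SO₂]²·[O₂]) = (0.0224)² / ((0.0439)²·(9.75×10⁻⁴)) = 267
Qc = 267 = Kc, so the system is already at equilibrium.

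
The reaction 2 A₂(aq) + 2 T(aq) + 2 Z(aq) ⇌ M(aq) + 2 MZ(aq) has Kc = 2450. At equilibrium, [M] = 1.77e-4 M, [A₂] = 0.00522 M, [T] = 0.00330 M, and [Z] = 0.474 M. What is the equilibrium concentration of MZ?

[MZ] = 0.0304 M

At equilibrium, Kc = [M]·[MZ]² / ([A₂]²·[T]²·[Z]²) = 2450.
(1.77e-4)·([MZ])² / ((0.00522)²·(0.00330)²·(0.474)²) = 2450
[MZ]² = 9.23e-4 ⇒ [MZ] = 0.0304 M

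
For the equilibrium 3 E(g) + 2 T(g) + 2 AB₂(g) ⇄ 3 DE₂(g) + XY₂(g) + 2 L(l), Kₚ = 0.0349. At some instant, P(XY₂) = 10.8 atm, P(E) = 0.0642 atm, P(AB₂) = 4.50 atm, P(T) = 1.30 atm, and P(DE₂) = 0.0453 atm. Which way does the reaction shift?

(L is a pure liquid — omitted from Qₚ.)
Qₚ = P(DE₂)³·P(XY₂) / (P(E)³·P(T)²·P(AB₂)²) = (0.0453)³·(10.8) / ((0.0642)³·(1.30)²·(4.50)²) = 0.111
Qₚ = 0.111 > Kₚ = 0.0349, so the reverse reaction proceeds.

in the reverse direction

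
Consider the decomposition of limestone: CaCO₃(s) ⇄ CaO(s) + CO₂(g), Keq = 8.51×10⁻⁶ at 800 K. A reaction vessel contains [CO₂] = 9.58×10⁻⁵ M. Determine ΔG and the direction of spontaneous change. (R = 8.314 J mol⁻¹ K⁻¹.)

ΔG = 16.1 kJ/mol; the forward reaction is non-spontaneous

(CaCO₃, CaO are pure solids — omitted from Q.)
Q = [CO₂] = 9.58×10⁻⁵
ΔG = RT ln(Q/Keq) = (8.314 J mol⁻¹ K⁻¹)(800 K) × ln(9.58×10⁻⁵/8.51×10⁻⁶)
   = (6.651 kJ/mol)(2.421) = 16.1 kJ/mol
ΔG > 0, so the forward reaction is non-spontaneous (proceeds in reverse).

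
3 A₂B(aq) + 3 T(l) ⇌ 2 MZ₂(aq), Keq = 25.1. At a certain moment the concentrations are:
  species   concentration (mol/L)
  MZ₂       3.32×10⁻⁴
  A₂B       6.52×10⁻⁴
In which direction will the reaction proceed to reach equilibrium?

reverse (toward reactants)

(T is a pure liquid — omitted from Q.)
Q = [MZ₂]² / [A₂B]³ = (3.32×10⁻⁴)² / (6.52×10⁻⁴)³ = 398
Q = 398 > Keq = 25.1, so the reverse reaction proceeds.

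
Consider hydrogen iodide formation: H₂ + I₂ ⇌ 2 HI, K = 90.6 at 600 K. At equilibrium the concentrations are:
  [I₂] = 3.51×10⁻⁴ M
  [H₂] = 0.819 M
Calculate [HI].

[HI] = 0.161 M

At equilibrium, K = [HI]² / ([H₂]·[I₂]) = 90.6.
([HI])² / ((0.819)·(3.51×10⁻⁴)) = 90.6
[HI]² = 0.0260 ⇒ [HI] = 0.161 M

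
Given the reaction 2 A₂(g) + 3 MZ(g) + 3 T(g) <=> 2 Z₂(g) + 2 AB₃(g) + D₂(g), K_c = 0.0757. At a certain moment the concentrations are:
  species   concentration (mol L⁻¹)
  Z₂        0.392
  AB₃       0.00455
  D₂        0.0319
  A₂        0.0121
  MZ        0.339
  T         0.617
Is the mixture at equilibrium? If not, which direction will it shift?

Q_c = [Z₂]²·[AB₃]²·[D₂] / ([A₂]²·[MZ]³·[T]³) = (0.392)²·(0.00455)²·(0.0319) / ((0.0121)²·(0.339)³·(0.617)³) = 0.0757
Q_c = 0.0757 = K_c; the system is at equilibrium.

yes, at equilibrium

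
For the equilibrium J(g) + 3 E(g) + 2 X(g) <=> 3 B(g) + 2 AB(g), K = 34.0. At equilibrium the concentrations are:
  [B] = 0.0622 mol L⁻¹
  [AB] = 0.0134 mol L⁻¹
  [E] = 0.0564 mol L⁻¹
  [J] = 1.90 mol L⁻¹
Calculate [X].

[X] = 0.00193 mol L⁻¹

At equilibrium, K = [B]³·[AB]² / ([J]·[E]³·[X]²) = 34.0.
(0.0622)³·(0.0134)² / ((1.90)·(0.0564)³·([X])²) = 34.0
[X]² = 3.73×10⁻⁶ ⇒ [X] = 0.00193 mol L⁻¹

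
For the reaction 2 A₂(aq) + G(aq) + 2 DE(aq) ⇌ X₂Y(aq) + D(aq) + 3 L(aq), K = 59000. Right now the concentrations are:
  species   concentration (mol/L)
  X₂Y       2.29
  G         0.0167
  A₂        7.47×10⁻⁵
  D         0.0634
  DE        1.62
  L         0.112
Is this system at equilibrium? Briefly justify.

Q = [X₂Y]·[D]·[L]³ / ([A₂]²·[G]·[DE]²) = (2.29)·(0.0634)·(0.112)³ / ((7.47×10⁻⁵)²·(0.0167)·(1.62)²) = 8.34×10⁵
Q = 8.34×10⁵ > K = 59000: net reverse reaction.

no; Q > K, reaction proceeds in reverse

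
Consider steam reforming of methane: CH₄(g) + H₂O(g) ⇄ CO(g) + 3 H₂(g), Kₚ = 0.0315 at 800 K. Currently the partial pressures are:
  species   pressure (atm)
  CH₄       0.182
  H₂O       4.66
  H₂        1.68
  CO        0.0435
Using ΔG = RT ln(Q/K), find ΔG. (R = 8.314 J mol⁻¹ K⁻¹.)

Qₚ = P(CO)·P(H₂)³ / (P(CH₄)·P(H₂O)) = (0.0435)·(1.68)³ / ((0.182)·(4.66)) = 0.243
ΔG = RT ln(Qₚ/Kₚ) = (8.314 J mol⁻¹ K⁻¹)(800 K) × ln(0.243/0.0315)
   = (6.651 kJ/mol)(2.043) = 13.6 kJ/mol
ΔG > 0, so the forward reaction is non-spontaneous (proceeds in reverse).

ΔG = 13.6 kJ/mol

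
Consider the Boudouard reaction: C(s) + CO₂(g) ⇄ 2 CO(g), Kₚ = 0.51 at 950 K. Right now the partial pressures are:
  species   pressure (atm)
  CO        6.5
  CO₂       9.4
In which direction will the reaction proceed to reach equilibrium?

toward reactants

(C is a pure solid — omitted from Qₚ.)
Qₚ = P(CO)² / P(CO₂) = (6.5)² / (9.4) = 4.5
Qₚ = 4.5 > Kₚ = 0.51, so the reverse reaction proceeds.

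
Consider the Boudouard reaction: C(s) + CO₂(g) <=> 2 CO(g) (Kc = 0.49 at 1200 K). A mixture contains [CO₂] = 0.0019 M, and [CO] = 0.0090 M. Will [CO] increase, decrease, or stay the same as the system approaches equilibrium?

increase

(C is a pure solid — omitted from Qc.)
Qc = [CO]² / [CO₂] = (0.0090)² / (0.0019) = 0.043
Qc = 0.043 < Kc = 0.49: net forward reaction.
CO is a product, so it increases.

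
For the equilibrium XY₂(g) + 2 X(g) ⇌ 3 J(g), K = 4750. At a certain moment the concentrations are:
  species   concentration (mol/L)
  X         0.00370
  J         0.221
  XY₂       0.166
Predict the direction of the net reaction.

Q = [J]³ / ([XY₂]·[X]²) = (0.221)³ / ((0.166)·(0.00370)²) = 4750
Q = 4750 = K, so the system is already at equilibrium.

neither direction; the system is at equilibrium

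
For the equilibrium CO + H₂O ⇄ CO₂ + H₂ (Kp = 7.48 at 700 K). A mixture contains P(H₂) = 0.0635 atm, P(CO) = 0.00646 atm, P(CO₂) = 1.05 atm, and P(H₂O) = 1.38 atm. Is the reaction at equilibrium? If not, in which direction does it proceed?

at equilibrium

Qp = P(CO₂)·P(H₂) / (P(CO)·P(H₂O)) = (1.05)·(0.0635) / ((0.00646)·(1.38)) = 7.48
Qp = 7.48 = Kp, so the system is already at equilibrium.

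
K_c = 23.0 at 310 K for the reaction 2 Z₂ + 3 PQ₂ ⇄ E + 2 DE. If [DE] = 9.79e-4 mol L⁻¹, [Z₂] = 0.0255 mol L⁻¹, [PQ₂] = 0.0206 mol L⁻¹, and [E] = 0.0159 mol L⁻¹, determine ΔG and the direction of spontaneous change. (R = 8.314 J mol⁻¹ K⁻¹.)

ΔG = -5.54 kJ/mol; the forward reaction is spontaneous

Q_c = [E]·[DE]² / ([Z₂]²·[PQ₂]³) = (0.0159)·(9.79e-4)² / ((0.0255)²·(0.0206)³) = 2.68
ΔG = RT ln(Q_c/K_c) = (8.314 J mol⁻¹ K⁻¹)(310 K) × ln(2.68/23.0)
   = (2.577 kJ/mol)(-2.150) = -5.54 kJ/mol
ΔG < 0, so the forward reaction is spontaneous (proceeds forward).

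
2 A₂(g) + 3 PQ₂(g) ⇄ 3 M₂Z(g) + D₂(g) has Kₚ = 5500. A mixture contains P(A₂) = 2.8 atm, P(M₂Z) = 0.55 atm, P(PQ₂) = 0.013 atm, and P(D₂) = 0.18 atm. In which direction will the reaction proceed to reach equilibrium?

in the forward direction

Qₚ = P(M₂Z)³·P(D₂) / (P(A₂)²·P(PQ₂)³) = (0.55)³·(0.18) / ((2.8)²·(0.013)³) = 1700
Qₚ = 1700 < Kₚ = 5500, so the forward reaction proceeds.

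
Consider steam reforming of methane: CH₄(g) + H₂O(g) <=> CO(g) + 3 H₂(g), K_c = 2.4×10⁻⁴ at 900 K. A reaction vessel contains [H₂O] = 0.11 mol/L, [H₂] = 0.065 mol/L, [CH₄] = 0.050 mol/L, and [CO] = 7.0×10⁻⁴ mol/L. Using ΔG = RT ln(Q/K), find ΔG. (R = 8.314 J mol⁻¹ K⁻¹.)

Q_c = [CO]·[H₂]³ / ([CH₄]·[H₂O]) = (7.0×10⁻⁴)·(0.065)³ / ((0.050)·(0.11)) = 3.50×10⁻⁵
ΔG = RT ln(Q_c/K_c) = (8.314 J mol⁻¹ K⁻¹)(900 K) × ln(3.50×10⁻⁵/2.4×10⁻⁴)
   = (7.483 kJ/mol)(-1.925) = -14.4 kJ/mol
ΔG < 0, so the forward reaction is spontaneous (proceeds forward).

ΔG = -14.4 kJ/mol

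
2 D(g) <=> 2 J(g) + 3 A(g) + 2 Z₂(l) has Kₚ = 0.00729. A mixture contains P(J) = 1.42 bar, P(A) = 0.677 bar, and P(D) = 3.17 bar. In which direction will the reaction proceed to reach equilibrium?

(Z₂ is a pure liquid — omitted from Qₚ.)
Qₚ = P(J)²·P(A)³ / P(D)² = (1.42)²·(0.677)³ / (3.17)² = 0.0623
Qₚ = 0.0623 > Kₚ = 0.00729, so the reverse reaction proceeds.

to the left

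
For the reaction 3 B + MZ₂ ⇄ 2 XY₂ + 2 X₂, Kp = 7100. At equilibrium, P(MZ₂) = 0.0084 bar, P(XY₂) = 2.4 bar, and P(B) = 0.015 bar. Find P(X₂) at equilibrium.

P(X₂) = 0.0059 bar

At equilibrium, Kp = P(XY₂)²·P(X₂)² / (P(B)³·P(MZ₂)) = 7100.
(2.4)²·(P(X₂))² / ((0.015)³·(0.0084)) = 7100
P(X₂)² = 3.49e-5 ⇒ P(X₂) = 0.0059 bar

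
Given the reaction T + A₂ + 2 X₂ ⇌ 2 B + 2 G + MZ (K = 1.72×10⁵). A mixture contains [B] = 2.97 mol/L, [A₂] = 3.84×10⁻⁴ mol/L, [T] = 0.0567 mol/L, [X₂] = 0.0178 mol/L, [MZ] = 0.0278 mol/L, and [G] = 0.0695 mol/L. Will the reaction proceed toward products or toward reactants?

Q = [B]²·[G]²·[MZ] / ([T]·[A₂]·[X₂]²) = (2.97)²·(0.0695)²·(0.0278) / ((0.0567)·(3.84×10⁻⁴)·(0.0178)²) = 1.72×10⁵
Q = 1.72×10⁵ = K, so the system is already at equilibrium.

no net change (already at equilibrium)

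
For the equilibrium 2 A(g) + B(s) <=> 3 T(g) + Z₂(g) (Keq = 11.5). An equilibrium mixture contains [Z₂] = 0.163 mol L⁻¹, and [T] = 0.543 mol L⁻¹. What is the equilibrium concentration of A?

(B is a pure solid — omitted from Keq.)
At equilibrium, Keq = [T]³·[Z₂] / [A]² = 11.5.
(0.543)³·(0.163) / ([A])² = 11.5
[A]² = 0.00227 ⇒ [A] = 0.0476 mol L⁻¹

[A] = 0.0476 mol L⁻¹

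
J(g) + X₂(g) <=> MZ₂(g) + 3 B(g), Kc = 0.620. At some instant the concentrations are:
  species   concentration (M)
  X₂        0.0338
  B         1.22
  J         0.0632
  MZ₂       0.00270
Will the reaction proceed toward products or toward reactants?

to the left

Qc = [MZ₂]·[B]³ / ([J]·[X₂]) = (0.00270)·(1.22)³ / ((0.0632)·(0.0338)) = 2.30
Qc = 2.30 > Kc = 0.620, so the reverse reaction proceeds.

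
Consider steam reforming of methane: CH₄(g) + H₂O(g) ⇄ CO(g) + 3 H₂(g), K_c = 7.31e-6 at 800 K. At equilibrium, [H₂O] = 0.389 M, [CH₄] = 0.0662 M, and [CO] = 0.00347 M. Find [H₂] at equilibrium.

[H₂] = 0.0379 M

At equilibrium, K_c = [CO]·[H₂]³ / ([CH₄]·[H₂O]) = 7.31e-6.
(0.00347)·([H₂])³ / ((0.0662)·(0.389)) = 7.31e-6
[H₂]³ = 5.42e-5 ⇒ [H₂] = 0.0379 M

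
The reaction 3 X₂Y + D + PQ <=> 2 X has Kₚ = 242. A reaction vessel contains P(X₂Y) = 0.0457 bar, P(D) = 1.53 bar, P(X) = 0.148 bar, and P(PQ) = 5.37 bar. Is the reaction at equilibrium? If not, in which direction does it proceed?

Qₚ = P(X)² / (P(X₂Y)³·P(D)·P(PQ)) = (0.148)² / ((0.0457)³·(1.53)·(5.37)) = 27.9
Qₚ = 27.9 < Kₚ = 242, so the forward reaction proceeds.

to the right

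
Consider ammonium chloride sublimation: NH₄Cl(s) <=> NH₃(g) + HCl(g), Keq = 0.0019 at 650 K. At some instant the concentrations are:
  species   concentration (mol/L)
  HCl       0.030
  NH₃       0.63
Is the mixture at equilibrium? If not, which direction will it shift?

no; Q > K, reaction proceeds in reverse

(NH₄Cl is a pure solid — omitted from Q.)
Q = [NH₃]·[HCl] = (0.63)·(0.030) = 0.019
Q = 0.019 > Keq = 0.0019: net reverse reaction.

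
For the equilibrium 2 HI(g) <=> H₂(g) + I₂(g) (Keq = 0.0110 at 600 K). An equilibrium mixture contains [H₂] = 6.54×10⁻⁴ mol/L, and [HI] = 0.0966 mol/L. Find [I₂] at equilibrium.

[I₂] = 0.157 mol/L

At equilibrium, Keq = [H₂]·[I₂] / [HI]² = 0.0110.
(6.54×10⁻⁴)·([I₂]) / (0.0966)² = 0.0110
[I₂] = 0.157 mol/L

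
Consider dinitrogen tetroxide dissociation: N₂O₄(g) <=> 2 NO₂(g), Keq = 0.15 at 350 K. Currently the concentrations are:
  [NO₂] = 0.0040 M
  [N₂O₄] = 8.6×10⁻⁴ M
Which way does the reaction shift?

Q = [NO₂]² / [N₂O₄] = (0.0040)² / (8.6×10⁻⁴) = 0.019
Q = 0.019 < Keq = 0.15, so the forward reaction proceeds.

forward (toward products)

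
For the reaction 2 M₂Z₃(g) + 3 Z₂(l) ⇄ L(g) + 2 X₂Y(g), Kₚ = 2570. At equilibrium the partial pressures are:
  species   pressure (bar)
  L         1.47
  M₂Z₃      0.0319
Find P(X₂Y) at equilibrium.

P(X₂Y) = 1.33 bar

(Z₂ is a pure liquid — omitted from Kₚ.)
At equilibrium, Kₚ = P(L)·P(X₂Y)² / P(M₂Z₃)² = 2570.
(1.47)·(P(X₂Y))² / (0.0319)² = 2570
P(X₂Y)² = 1.78 ⇒ P(X₂Y) = 1.33 bar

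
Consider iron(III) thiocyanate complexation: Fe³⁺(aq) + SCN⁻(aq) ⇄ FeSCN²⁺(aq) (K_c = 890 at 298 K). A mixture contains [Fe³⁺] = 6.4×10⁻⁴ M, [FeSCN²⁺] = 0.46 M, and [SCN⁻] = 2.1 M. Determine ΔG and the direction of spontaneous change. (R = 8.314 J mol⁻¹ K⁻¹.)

Q_c = [FeSCN²⁺] / ([Fe³⁺]·[SCN⁻]) = (0.46) / ((6.4×10⁻⁴)·(2.1)) = 342
ΔG = RT ln(Q_c/K_c) = (8.314 J mol⁻¹ K⁻¹)(298 K) × ln(342/890)
   = (2.478 kJ/mol)(-0.9564) = -2.37 kJ/mol
ΔG < 0, so the forward reaction is spontaneous (proceeds forward).

ΔG = -2.37 kJ/mol; the forward reaction is spontaneous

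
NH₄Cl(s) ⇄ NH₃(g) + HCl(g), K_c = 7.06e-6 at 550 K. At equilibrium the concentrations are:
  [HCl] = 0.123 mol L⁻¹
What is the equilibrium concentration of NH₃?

[NH₃] = 5.74e-5 mol L⁻¹

(NH₄Cl is a pure solid — omitted from K_c.)
At equilibrium, K_c = [NH₃]·[HCl] = 7.06e-6.
([NH₃])·(0.123) = 7.06e-6
[NH₃] = 5.74e-5 mol L⁻¹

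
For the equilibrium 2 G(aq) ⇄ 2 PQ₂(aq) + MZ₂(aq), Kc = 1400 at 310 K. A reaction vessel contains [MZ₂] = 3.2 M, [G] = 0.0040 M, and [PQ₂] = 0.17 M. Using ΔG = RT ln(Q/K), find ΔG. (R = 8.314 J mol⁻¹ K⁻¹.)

Qc = [PQ₂]²·[MZ₂] / [G]² = (0.17)²·(3.2) / (0.0040)² = 5780
ΔG = RT ln(Qc/Kc) = (8.314 J mol⁻¹ K⁻¹)(310 K) × ln(5780/1400)
   = (2.577 kJ/mol)(1.418) = 3.65 kJ/mol
ΔG > 0, so the forward reaction is non-spontaneous (proceeds in reverse).

ΔG = 3.65 kJ/mol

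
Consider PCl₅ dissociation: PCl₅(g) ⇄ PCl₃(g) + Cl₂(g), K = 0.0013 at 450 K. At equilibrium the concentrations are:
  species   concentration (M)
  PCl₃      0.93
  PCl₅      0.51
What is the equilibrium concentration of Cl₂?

At equilibrium, K = [PCl₃]·[Cl₂] / [PCl₅] = 0.0013.
(0.93)·([Cl₂]) / (0.51) = 0.0013
[Cl₂] = 7.13×10⁻⁴ = 7.1×10⁻⁴ M

[Cl₂] = 7.1×10⁻⁴ M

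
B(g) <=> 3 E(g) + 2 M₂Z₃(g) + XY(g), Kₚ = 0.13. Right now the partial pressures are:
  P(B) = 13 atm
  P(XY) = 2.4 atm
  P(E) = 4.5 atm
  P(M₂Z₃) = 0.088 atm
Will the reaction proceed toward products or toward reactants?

Qₚ = P(E)³·P(M₂Z₃)²·P(XY) / P(B) = (4.5)³·(0.088)²·(2.4) / (13) = 0.13
Qₚ = 0.13 = Kₚ, so the system is already at equilibrium.

at equilibrium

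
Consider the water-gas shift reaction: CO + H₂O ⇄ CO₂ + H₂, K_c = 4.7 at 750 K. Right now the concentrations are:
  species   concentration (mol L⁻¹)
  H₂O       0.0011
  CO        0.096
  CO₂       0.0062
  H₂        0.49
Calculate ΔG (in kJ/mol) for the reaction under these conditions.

Q_c = [CO₂]·[H₂] / ([CO]·[H₂O]) = (0.0062)·(0.49) / ((0.096)·(0.0011)) = 28.8
ΔG = RT ln(Q_c/K_c) = (8.314 J mol⁻¹ K⁻¹)(750 K) × ln(28.8/4.7)
   = (6.236 kJ/mol)(1.813) = 11.3 kJ/mol
ΔG > 0, so the forward reaction is non-spontaneous (proceeds in reverse).

ΔG = 11.3 kJ/mol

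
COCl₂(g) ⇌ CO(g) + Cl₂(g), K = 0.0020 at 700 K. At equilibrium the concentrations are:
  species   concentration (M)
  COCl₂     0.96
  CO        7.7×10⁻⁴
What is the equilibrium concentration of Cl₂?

At equilibrium, K = [CO]·[Cl₂] / [COCl₂] = 0.0020.
(7.7×10⁻⁴)·([Cl₂]) / (0.96) = 0.0020
[Cl₂] = 2.49 = 2.5 M

[Cl₂] = 2.5 M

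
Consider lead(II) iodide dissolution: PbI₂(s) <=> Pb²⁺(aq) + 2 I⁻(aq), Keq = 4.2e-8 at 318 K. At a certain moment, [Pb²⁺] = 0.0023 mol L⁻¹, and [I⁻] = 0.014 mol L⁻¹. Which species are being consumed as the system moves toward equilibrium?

(PbI₂ is a pure solid — omitted from Q.)
Q = [Pb²⁺]·[I⁻]² = (0.0023)·(0.014)² = 4.5e-7
Q = 4.5e-7 > Keq = 4.2e-8: net reverse reaction.

Pb²⁺, I⁻ (products)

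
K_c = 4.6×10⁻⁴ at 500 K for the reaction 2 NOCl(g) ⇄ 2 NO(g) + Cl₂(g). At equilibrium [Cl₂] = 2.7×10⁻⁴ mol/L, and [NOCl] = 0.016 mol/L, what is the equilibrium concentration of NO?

[NO] = 0.021 mol/L

At equilibrium, K_c = [NO]²·[Cl₂] / [NOCl]² = 4.6×10⁻⁴.
([NO])²·(2.7×10⁻⁴) / (0.016)² = 4.6×10⁻⁴
[NO]² = 4.36×10⁻⁴ ⇒ [NO] = 0.021 mol/L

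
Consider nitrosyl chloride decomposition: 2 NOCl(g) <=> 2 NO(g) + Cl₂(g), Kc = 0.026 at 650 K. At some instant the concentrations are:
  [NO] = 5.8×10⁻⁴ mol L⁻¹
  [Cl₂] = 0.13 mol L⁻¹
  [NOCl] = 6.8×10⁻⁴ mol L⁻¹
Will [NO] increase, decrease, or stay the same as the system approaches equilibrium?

decrease

Qc = [NO]²·[Cl₂] / [NOCl]² = (5.8×10⁻⁴)²·(0.13) / (6.8×10⁻⁴)² = 0.095
Qc = 0.095 > Kc = 0.026: net reverse reaction.
NO is a product, so it decreases.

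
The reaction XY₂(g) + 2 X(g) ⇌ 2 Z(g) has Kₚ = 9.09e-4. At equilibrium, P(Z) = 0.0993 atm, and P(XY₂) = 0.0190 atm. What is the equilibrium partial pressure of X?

At equilibrium, Kₚ = P(Z)² / (P(XY₂)·P(X)²) = 9.09e-4.
(0.0993)² / ((0.0190)·(P(X))²) = 9.09e-4
P(X)² = 571 ⇒ P(X) = 23.9 atm

P(X) = 23.9 atm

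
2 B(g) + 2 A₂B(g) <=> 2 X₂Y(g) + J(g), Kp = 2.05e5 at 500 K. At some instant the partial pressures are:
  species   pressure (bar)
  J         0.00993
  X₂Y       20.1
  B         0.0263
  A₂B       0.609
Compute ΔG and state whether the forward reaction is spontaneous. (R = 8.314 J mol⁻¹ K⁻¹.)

Qp = P(X₂Y)²·P(J) / (P(B)²·P(A₂B)²) = (20.1)²·(0.00993) / ((0.0263)²·(0.609)²) = 15600
ΔG = RT ln(Qp/Kp) = (8.314 J mol⁻¹ K⁻¹)(500 K) × ln(15600/2.05e5)
   = (4.157 kJ/mol)(-2.576) = -10.7 kJ/mol
ΔG < 0, so the forward reaction is spontaneous (proceeds forward).

ΔG = -10.7 kJ/mol; the forward reaction is spontaneous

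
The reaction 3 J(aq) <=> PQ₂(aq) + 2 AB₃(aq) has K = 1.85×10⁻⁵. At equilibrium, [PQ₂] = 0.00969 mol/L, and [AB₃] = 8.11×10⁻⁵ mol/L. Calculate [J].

At equilibrium, K = [PQ₂]·[AB₃]² / [J]³ = 1.85×10⁻⁵.
(0.00969)·(8.11×10⁻⁵)² / ([J])³ = 1.85×10⁻⁵
[J]³ = 3.45×10⁻⁶ ⇒ [J] = 0.0151 mol/L

[J] = 0.0151 mol/L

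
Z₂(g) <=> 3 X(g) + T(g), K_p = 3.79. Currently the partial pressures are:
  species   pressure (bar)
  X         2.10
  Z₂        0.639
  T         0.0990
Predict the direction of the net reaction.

to the right

Q_p = P(X)³·P(T) / P(Z₂) = (2.10)³·(0.0990) / (0.639) = 1.43
Q_p = 1.43 < K_p = 3.79, so the forward reaction proceeds.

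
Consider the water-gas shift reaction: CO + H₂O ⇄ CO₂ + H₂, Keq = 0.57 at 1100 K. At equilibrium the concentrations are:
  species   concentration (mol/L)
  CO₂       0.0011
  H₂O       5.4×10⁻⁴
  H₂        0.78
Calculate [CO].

[CO] = 2.8 mol/L

At equilibrium, Keq = [CO₂]·[H₂] / ([CO]·[H₂O]) = 0.57.
(0.0011)·(0.78) / (([CO])·(5.4×10⁻⁴)) = 0.57
[CO] = 2.79 = 2.8 mol/L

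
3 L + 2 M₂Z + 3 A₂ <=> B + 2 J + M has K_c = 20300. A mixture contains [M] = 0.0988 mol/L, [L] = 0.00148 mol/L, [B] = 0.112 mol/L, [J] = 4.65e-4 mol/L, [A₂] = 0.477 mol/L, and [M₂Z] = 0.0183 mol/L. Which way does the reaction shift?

Q_c = [B]·[J]²·[M] / ([L]³·[M₂Z]²·[A₂]³) = (0.112)·(4.65e-4)²·(0.0988) / ((0.00148)³·(0.0183)²·(0.477)³) = 20300
Q_c = 20300 = K_c, so the system is already at equilibrium.

neither direction; the system is at equilibrium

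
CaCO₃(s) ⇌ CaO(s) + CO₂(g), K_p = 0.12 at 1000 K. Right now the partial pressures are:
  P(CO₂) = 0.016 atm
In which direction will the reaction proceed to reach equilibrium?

toward products

(CaCO₃, CaO are pure solids — omitted from Q_p.)
Q_p = P(CO₂) = 0.016
Q_p = 0.016 < K_p = 0.12, so the forward reaction proceeds.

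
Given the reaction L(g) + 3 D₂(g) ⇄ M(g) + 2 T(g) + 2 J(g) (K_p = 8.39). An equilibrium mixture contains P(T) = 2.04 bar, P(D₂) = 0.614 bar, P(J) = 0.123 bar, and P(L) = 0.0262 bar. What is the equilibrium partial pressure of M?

At equilibrium, K_p = P(M)·P(T)²·P(J)² / (P(L)·P(D₂)³) = 8.39.
(P(M))·(2.04)²·(0.123)² / ((0.0262)·(0.614)³) = 8.39
P(M) = 0.808 bar

P(M) = 0.808 bar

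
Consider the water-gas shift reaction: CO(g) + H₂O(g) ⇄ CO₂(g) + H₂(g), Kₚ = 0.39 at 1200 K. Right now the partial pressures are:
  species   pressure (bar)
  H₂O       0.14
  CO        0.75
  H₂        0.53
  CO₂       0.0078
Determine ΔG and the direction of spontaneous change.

Qₚ = P(CO₂)·P(H₂) / (P(CO)·P(H₂O)) = (0.0078)·(0.53) / ((0.75)·(0.14)) = 0.0394
ΔG = RT ln(Qₚ/Kₚ) = (8.314 J mol⁻¹ K⁻¹)(1200 K) × ln(0.0394/0.39)
   = (9.977 kJ/mol)(-2.292) = -22.9 kJ/mol
ΔG < 0, so the forward reaction is spontaneous (proceeds forward).

ΔG = -22.9 kJ/mol; the forward reaction is spontaneous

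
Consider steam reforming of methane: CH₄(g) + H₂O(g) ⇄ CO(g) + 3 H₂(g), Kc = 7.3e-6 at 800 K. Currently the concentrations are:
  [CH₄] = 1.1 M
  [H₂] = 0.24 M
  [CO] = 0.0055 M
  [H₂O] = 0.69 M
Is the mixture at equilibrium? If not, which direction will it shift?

no; Q > K, reaction proceeds in reverse

Qc = [CO]·[H₂]³ / ([CH₄]·[H₂O]) = (0.0055)·(0.24)³ / ((1.1)·(0.69)) = 1.0e-4
Qc = 1.0e-4 > Kc = 7.3e-6: net reverse reaction.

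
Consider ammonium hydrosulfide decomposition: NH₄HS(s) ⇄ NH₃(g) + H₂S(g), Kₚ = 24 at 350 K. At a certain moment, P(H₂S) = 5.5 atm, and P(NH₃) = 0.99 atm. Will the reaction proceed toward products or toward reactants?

in the forward direction

(NH₄HS is a pure solid — omitted from Qₚ.)
Qₚ = P(NH₃)·P(H₂S) = (0.99)·(5.5) = 5.4
Qₚ = 5.4 < Kₚ = 24, so the forward reaction proceeds.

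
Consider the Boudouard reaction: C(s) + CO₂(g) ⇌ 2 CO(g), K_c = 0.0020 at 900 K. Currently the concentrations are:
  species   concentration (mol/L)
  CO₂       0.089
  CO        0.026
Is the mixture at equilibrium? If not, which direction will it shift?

(C is a pure solid — omitted from Q_c.)
Q_c = [CO]² / [CO₂] = (0.026)² / (0.089) = 0.0076
Q_c = 0.0076 > K_c = 0.0020: net reverse reaction.

no; Q > K, reaction proceeds in reverse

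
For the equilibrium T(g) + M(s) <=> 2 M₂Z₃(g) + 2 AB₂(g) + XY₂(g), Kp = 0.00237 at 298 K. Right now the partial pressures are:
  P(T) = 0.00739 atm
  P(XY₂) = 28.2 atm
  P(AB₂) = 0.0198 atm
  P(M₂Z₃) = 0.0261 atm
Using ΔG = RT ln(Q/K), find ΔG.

(M is a pure solid — omitted from Qp.)
Qp = P(M₂Z₃)²·P(AB₂)²·P(XY₂) / P(T) = (0.0261)²·(0.0198)²·(28.2) / (0.00739) = 0.00102
ΔG = RT ln(Qp/Kp) = (8.314 J mol⁻¹ K⁻¹)(298 K) × ln(0.00102/0.00237)
   = (2.478 kJ/mol)(-0.8431) = -2.09 kJ/mol
ΔG < 0, so the forward reaction is spontaneous (proceeds forward).

ΔG = -2.09 kJ/mol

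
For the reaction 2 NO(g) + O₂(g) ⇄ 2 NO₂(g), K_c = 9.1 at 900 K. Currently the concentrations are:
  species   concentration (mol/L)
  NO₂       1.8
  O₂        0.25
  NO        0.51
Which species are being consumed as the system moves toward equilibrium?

NO₂ (products)

Q_c = [NO₂]² / ([NO]²·[O₂]) = (1.8)² / ((0.51)²·(0.25)) = 50
Q_c = 50 > K_c = 9.1: net reverse reaction.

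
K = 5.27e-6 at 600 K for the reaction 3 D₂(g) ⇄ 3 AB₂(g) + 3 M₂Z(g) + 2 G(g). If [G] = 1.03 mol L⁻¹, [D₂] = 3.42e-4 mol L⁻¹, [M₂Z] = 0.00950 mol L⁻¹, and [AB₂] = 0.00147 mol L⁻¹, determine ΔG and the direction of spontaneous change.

Q = [AB₂]³·[M₂Z]³·[G]² / [D₂]³ = (0.00147)³·(0.00950)³·(1.03)² / (3.42e-4)³ = 7.22e-5
ΔG = RT ln(Q/K) = (8.314 J mol⁻¹ K⁻¹)(600 K) × ln(7.22e-5/5.27e-6)
   = (4.988 kJ/mol)(2.617) = 13.1 kJ/mol
ΔG > 0, so the forward reaction is non-spontaneous (proceeds in reverse).

ΔG = 13.1 kJ/mol; the forward reaction is non-spontaneous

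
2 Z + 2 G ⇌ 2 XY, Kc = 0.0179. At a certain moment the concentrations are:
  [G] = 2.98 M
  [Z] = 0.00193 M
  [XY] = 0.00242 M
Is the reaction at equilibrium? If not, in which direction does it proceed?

Qc = [XY]² / ([Z]²·[G]²) = (0.00242)² / ((0.00193)²·(2.98)²) = 0.177
Qc = 0.177 > Kc = 0.0179, so the reverse reaction proceeds.

in the reverse direction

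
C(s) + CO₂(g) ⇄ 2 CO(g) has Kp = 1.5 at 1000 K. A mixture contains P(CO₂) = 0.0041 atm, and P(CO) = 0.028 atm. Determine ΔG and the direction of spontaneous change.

(C is a pure solid — omitted from Qp.)
Qp = P(CO)² / P(CO₂) = (0.028)² / (0.0041) = 0.191
ΔG = RT ln(Qp/Kp) = (8.314 J mol⁻¹ K⁻¹)(1000 K) × ln(0.191/1.5)
   = (8.314 kJ/mol)(-2.061) = -17.1 kJ/mol
ΔG < 0, so the forward reaction is spontaneous (proceeds forward).

ΔG = -17.1 kJ/mol; the forward reaction is spontaneous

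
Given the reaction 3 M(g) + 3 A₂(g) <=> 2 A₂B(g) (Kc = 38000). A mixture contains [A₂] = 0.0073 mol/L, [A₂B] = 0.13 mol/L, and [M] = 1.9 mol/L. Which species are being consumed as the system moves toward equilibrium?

M, A₂ (reactants)

Qc = [A₂B]² / ([M]³·[A₂]³) = (0.13)² / ((1.9)³·(0.0073)³) = 6300
Qc = 6300 < Kc = 38000: net forward reaction.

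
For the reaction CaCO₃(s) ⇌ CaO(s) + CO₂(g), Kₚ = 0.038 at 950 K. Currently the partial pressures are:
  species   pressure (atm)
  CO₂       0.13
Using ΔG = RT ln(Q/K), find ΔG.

ΔG = 9.71 kJ/mol

(CaCO₃, CaO are pure solids — omitted from Qₚ.)
Qₚ = P(CO₂) = 0.130
ΔG = RT ln(Qₚ/Kₚ) = (8.314 J mol⁻¹ K⁻¹)(950 K) × ln(0.130/0.038)
   = (7.898 kJ/mol)(1.230) = 9.71 kJ/mol
ΔG > 0, so the forward reaction is non-spontaneous (proceeds in reverse).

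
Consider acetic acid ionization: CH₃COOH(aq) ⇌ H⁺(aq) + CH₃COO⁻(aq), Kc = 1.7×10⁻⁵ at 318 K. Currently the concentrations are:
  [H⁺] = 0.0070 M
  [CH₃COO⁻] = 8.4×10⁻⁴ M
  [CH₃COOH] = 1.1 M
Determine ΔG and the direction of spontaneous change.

Qc = [H⁺]·[CH₃COO⁻] / [CH₃COOH] = (0.0070)·(8.4×10⁻⁴) / (1.1) = 5.35×10⁻⁶
ΔG = RT ln(Qc/Kc) = (8.314 J mol⁻¹ K⁻¹)(318 K) × ln(5.35×10⁻⁶/1.7×10⁻⁵)
   = (2.644 kJ/mol)(-1.156) = -3.06 kJ/mol
ΔG < 0, so the forward reaction is spontaneous (proceeds forward).

ΔG = -3.06 kJ/mol; the forward reaction is spontaneous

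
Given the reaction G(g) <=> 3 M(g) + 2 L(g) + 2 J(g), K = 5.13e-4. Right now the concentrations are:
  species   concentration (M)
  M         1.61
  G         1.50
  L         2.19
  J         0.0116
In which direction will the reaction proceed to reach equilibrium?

to the left

Q = [M]³·[L]²·[J]² / [G] = (1.61)³·(2.19)²·(0.0116)² / (1.50) = 0.00180
Q = 0.00180 > K = 5.13e-4, so the reverse reaction proceeds.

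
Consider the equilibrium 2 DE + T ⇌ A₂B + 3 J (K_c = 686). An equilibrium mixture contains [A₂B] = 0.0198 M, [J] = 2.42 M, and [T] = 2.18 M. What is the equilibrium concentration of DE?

At equilibrium, K_c = [A₂B]·[J]³ / ([DE]²·[T]) = 686.
(0.0198)·(2.42)³ / (([DE])²·(2.18)) = 686
[DE]² = 1.88×10⁻⁴ ⇒ [DE] = 0.0137 M

[DE] = 0.0137 M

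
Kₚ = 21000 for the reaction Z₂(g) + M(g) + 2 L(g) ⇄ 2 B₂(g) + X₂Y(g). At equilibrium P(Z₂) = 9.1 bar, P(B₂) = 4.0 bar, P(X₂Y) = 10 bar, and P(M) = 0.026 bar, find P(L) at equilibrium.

At equilibrium, Kₚ = P(B₂)²·P(X₂Y) / (P(Z₂)·P(M)·P(L)²) = 21000.
(4.0)²·(10) / ((9.1)·(0.026)·(P(L))²) = 21000
P(L)² = 0.0322 ⇒ P(L) = 0.18 bar

P(L) = 0.18 bar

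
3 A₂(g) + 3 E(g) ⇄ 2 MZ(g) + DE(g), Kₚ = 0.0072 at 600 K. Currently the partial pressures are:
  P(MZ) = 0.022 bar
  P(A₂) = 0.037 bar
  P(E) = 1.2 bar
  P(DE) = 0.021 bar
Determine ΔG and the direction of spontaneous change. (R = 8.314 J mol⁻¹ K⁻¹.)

ΔG = 13.9 kJ/mol; the forward reaction is non-spontaneous

Qₚ = P(MZ)²·P(DE) / (P(A₂)³·P(E)³) = (0.022)²·(0.021) / ((0.037)³·(1.2)³) = 0.116
ΔG = RT ln(Qₚ/Kₚ) = (8.314 J mol⁻¹ K⁻¹)(600 K) × ln(0.116/0.0072)
   = (4.988 kJ/mol)(2.780) = 13.9 kJ/mol
ΔG > 0, so the forward reaction is non-spontaneous (proceeds in reverse).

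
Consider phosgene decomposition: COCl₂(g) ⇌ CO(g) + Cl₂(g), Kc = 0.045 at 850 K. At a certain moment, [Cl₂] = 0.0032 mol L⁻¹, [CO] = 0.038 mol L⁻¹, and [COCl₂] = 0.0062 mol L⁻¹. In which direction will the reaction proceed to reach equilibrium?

forward (toward products)

Qc = [CO]·[Cl₂] / [COCl₂] = (0.038)·(0.0032) / (0.0062) = 0.020
Qc = 0.020 < Kc = 0.045, so the forward reaction proceeds.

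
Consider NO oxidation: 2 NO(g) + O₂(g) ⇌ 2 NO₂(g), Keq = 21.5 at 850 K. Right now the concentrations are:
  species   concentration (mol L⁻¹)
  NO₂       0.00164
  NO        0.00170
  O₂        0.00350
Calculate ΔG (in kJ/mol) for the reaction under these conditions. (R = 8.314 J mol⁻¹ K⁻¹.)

ΔG = 17.8 kJ/mol

Q = [NO₂]² / ([NO]²·[O₂]) = (0.00164)² / ((0.00170)²·(0.00350)) = 266
ΔG = RT ln(Q/Keq) = (8.314 J mol⁻¹ K⁻¹)(850 K) × ln(266/21.5)
   = (7.067 kJ/mol)(2.515) = 17.8 kJ/mol
ΔG > 0, so the forward reaction is non-spontaneous (proceeds in reverse).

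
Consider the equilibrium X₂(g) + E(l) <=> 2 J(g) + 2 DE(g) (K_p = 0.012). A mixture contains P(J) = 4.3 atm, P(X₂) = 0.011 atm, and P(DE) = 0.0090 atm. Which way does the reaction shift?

(E is a pure liquid — omitted from Q_p.)
Q_p = P(J)²·P(DE)² / P(X₂) = (4.3)²·(0.0090)² / (0.011) = 0.14
Q_p = 0.14 > K_p = 0.012, so the reverse reaction proceeds.

reverse (toward reactants)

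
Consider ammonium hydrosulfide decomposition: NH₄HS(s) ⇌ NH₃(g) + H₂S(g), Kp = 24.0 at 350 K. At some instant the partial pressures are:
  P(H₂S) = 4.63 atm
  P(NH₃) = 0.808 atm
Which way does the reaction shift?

in the forward direction

(NH₄HS is a pure solid — omitted from Qp.)
Qp = P(NH₃)·P(H₂S) = (0.808)·(4.63) = 3.74
Qp = 3.74 < Kp = 24.0, so the forward reaction proceeds.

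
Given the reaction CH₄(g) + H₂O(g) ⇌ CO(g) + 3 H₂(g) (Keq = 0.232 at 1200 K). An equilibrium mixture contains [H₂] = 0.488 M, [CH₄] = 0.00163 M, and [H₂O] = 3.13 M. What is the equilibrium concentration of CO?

[CO] = 0.0102 M

At equilibrium, Keq = [CO]·[H₂]³ / ([CH₄]·[H₂O]) = 0.232.
([CO])·(0.488)³ / ((0.00163)·(3.13)) = 0.232
[CO] = 0.0102 M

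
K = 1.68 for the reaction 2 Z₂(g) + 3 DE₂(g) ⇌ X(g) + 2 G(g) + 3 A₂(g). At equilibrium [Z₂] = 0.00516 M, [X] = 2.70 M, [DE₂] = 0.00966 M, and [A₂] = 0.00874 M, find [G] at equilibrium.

[G] = 0.00473 M

At equilibrium, K = [X]·[G]²·[A₂]³ / ([Z₂]²·[DE₂]³) = 1.68.
(2.70)·([G])²·(0.00874)³ / ((0.00516)²·(0.00966)³) = 1.68
[G]² = 2.24e-5 ⇒ [G] = 0.00473 M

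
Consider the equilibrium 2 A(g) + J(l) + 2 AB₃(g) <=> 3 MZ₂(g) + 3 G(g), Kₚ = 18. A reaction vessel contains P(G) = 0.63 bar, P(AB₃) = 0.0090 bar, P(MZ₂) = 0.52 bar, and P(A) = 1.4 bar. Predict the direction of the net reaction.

(J is a pure liquid — omitted from Qₚ.)
Qₚ = P(MZ₂)³·P(G)³ / (P(A)²·P(AB₃)²) = (0.52)³·(0.63)³ / ((1.4)²·(0.0090)²) = 220
Qₚ = 220 > Kₚ = 18, so the reverse reaction proceeds.

toward reactants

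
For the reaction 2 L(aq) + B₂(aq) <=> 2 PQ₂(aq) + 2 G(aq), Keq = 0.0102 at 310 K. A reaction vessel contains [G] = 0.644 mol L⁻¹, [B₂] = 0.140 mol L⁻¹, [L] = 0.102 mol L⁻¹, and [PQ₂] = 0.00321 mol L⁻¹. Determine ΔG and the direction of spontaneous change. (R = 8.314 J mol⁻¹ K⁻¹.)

ΔG = -3.21 kJ/mol; the forward reaction is spontaneous

Q = [PQ₂]²·[G]² / ([L]²·[B₂]) = (0.00321)²·(0.644)² / ((0.102)²·(0.140)) = 0.00293
ΔG = RT ln(Q/Keq) = (8.314 J mol⁻¹ K⁻¹)(310 K) × ln(0.00293/0.0102)
   = (2.577 kJ/mol)(-1.247) = -3.21 kJ/mol
ΔG < 0, so the forward reaction is spontaneous (proceeds forward).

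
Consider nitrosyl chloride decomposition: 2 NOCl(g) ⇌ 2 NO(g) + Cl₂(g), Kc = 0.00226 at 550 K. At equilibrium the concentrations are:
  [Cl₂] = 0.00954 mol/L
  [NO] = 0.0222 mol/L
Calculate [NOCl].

[NOCl] = 0.0456 mol/L

At equilibrium, Kc = [NO]²·[Cl₂] / [NOCl]² = 0.00226.
(0.0222)²·(0.00954) / ([NOCl])² = 0.00226
[NOCl]² = 0.00208 ⇒ [NOCl] = 0.0456 mol/L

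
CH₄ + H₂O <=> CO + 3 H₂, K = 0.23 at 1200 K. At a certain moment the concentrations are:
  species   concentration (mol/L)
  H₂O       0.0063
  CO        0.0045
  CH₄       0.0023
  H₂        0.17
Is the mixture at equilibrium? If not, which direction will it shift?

no; Q > K, reaction proceeds in reverse

Q = [CO]·[H₂]³ / ([CH₄]·[H₂O]) = (0.0045)·(0.17)³ / ((0.0023)·(0.0063)) = 1.5
Q = 1.5 > K = 0.23: net reverse reaction.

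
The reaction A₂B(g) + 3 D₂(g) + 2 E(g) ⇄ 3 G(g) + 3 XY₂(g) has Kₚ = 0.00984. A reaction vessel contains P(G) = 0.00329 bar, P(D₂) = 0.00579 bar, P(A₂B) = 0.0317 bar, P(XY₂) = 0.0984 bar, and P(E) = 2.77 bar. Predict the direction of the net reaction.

toward products

Qₚ = P(G)³·P(XY₂)³ / (P(A₂B)·P(D₂)³·P(E)²) = (0.00329)³·(0.0984)³ / ((0.0317)·(0.00579)³·(2.77)²) = 7.19×10⁻⁴
Qₚ = 7.19×10⁻⁴ < Kₚ = 0.00984, so the forward reaction proceeds.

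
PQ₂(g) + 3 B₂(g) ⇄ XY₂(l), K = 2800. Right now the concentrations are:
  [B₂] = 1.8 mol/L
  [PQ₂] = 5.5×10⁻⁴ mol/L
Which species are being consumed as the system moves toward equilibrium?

PQ₂, B₂ (reactants)

(XY₂ is a pure liquid — omitted from Q.)
Q = 1 / ([PQ₂]·[B₂]³) = 1 / ((5.5×10⁻⁴)·(1.8)³) = 310
Q = 310 < K = 2800: net forward reaction.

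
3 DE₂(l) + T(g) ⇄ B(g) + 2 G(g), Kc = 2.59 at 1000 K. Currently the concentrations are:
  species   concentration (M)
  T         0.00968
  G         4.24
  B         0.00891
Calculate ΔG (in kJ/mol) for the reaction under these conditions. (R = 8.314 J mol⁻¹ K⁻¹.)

ΔG = 15.4 kJ/mol

(DE₂ is a pure liquid — omitted from Qc.)
Qc = [B]·[G]² / [T] = (0.00891)·(4.24)² / (0.00968) = 16.5
ΔG = RT ln(Qc/Kc) = (8.314 J mol⁻¹ K⁻¹)(1000 K) × ln(16.5/2.59)
   = (8.314 kJ/mol)(1.852) = 15.4 kJ/mol
ΔG > 0, so the forward reaction is non-spontaneous (proceeds in reverse).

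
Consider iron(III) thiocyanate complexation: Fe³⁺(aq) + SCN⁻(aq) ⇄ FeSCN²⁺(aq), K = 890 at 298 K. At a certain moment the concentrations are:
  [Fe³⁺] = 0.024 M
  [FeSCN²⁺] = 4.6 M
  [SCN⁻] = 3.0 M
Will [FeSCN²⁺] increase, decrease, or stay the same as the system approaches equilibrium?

Q = [FeSCN²⁺] / ([Fe³⁺]·[SCN⁻]) = (4.6) / ((0.024)·(3.0)) = 64
Q = 64 < K = 890: net forward reaction.
FeSCN²⁺ is a product, so it increases.

increase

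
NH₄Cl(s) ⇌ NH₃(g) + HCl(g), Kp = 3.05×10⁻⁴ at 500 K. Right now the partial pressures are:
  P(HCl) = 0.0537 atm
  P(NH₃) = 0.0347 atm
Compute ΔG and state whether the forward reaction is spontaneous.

(NH₄Cl is a pure solid — omitted from Qp.)
Qp = P(NH₃)·P(HCl) = (0.0347)·(0.0537) = 0.00186
ΔG = RT ln(Qp/Kp) = (8.314 J mol⁻¹ K⁻¹)(500 K) × ln(0.00186/3.05×10⁻⁴)
   = (4.157 kJ/mol)(1.808) = 7.52 kJ/mol
ΔG > 0, so the forward reaction is non-spontaneous (proceeds in reverse).

ΔG = 7.52 kJ/mol; the forward reaction is non-spontaneous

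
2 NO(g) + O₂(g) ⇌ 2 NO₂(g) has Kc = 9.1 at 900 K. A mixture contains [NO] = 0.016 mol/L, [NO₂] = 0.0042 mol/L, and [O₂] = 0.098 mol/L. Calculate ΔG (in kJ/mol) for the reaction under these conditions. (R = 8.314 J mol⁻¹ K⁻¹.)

ΔG = -19.2 kJ/mol

Qc = [NO₂]² / ([NO]²·[O₂]) = (0.0042)² / ((0.016)²·(0.098)) = 0.703
ΔG = RT ln(Qc/Kc) = (8.314 J mol⁻¹ K⁻¹)(900 K) × ln(0.703/9.1)
   = (7.483 kJ/mol)(-2.561) = -19.2 kJ/mol
ΔG < 0, so the forward reaction is spontaneous (proceeds forward).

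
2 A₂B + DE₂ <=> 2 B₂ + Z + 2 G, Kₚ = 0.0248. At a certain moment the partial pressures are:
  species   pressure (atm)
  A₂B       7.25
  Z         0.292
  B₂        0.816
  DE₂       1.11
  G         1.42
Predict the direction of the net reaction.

toward products

Qₚ = P(B₂)²·P(Z)·P(G)² / (P(A₂B)²·P(DE₂)) = (0.816)²·(0.292)·(1.42)² / ((7.25)²·(1.11)) = 0.00672
Qₚ = 0.00672 < Kₚ = 0.0248, so the forward reaction proceeds.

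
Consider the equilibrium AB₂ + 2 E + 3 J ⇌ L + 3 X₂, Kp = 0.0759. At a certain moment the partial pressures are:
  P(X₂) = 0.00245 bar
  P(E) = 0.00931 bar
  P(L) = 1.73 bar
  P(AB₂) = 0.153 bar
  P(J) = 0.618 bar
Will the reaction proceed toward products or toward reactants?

forward (toward products)

Qp = P(L)·P(X₂)³ / (P(AB₂)·P(E)²·P(J)³) = (1.73)·(0.00245)³ / ((0.153)·(0.00931)²·(0.618)³) = 0.00813
Qp = 0.00813 < Kp = 0.0759, so the forward reaction proceeds.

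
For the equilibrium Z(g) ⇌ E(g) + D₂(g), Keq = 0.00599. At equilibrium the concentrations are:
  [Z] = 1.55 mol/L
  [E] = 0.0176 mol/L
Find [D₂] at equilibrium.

[D₂] = 0.528 mol/L

At equilibrium, Keq = [E]·[D₂] / [Z] = 0.00599.
(0.0176)·([D₂]) / (1.55) = 0.00599
[D₂] = 0.528 mol/L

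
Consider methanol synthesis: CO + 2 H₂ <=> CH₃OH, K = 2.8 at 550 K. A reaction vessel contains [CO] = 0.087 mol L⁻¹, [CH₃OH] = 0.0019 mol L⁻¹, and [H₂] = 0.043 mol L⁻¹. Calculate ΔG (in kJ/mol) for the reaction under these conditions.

Q = [CH₃OH] / ([CO]·[H₂]²) = (0.0019) / ((0.087)·(0.043)²) = 11.8
ΔG = RT ln(Q/K) = (8.314 J mol⁻¹ K⁻¹)(550 K) × ln(11.8/2.8)
   = (4.573 kJ/mol)(1.438) = 6.58 kJ/mol
ΔG > 0, so the forward reaction is non-spontaneous (proceeds in reverse).

ΔG = 6.58 kJ/mol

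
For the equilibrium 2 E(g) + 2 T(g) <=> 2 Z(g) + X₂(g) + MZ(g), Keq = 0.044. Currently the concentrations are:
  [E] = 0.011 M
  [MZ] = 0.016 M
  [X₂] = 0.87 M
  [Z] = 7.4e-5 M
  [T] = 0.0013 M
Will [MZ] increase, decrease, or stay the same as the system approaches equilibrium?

Q = [Z]²·[X₂]·[MZ] / ([E]²·[T]²) = (7.4e-5)²·(0.87)·(0.016) / ((0.011)²·(0.0013)²) = 0.37
Q = 0.37 > Keq = 0.044: net reverse reaction.
MZ is a product, so it decreases.

decrease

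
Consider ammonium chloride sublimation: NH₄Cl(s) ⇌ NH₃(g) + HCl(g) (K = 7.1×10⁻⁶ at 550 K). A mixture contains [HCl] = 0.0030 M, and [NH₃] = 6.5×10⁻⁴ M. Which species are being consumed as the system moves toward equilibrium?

NH₄Cl (reactants)

(NH₄Cl is a pure solid — omitted from Q.)
Q = [NH₃]·[HCl] = (6.5×10⁻⁴)·(0.0030) = 2.0×10⁻⁶
Q = 2.0×10⁻⁶ < K = 7.1×10⁻⁶: net forward reaction.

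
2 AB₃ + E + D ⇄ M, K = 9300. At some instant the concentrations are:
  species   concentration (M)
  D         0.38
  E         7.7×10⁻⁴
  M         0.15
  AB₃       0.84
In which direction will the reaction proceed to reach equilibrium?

Q = [M] / ([AB₃]²·[E]·[D]) = (0.15) / ((0.84)²·(7.7×10⁻⁴)·(0.38)) = 730
Q = 730 < K = 9300, so the forward reaction proceeds.

to the right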